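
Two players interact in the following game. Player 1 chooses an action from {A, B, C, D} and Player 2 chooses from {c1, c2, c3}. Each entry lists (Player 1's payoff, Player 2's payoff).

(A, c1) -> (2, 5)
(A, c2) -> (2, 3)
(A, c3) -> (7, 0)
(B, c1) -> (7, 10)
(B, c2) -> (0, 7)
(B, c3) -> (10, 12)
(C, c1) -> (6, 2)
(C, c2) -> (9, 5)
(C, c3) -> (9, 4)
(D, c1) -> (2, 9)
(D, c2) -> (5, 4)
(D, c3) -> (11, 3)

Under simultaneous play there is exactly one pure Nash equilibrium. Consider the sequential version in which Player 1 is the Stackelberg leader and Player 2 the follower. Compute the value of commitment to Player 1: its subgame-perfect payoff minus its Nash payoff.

Player 2 best-responds to each possible Player 1 move:
- A: BR = c1, leader payoff 2.
- B: BR = c3, leader payoff 10.
- C: BR = c2, leader payoff 9.
- D: BR = c1, leader payoff 2.
Among 2, 10, 9, 2, the best is 10 at B. Subgame-perfect outcome: (B, c3) with payoffs (10, 12).
For the simultaneous game, intersect best replies.
Player 1's best replies: c1→B; c2→C; c3→D.
Player 2's best replies: A→c1; B→c3; C→c2; D→c1.
The unique mutual best reply is (C, c2), giving (9, 5).
Player 1's commitment gain: 10 − 9 = 1.

1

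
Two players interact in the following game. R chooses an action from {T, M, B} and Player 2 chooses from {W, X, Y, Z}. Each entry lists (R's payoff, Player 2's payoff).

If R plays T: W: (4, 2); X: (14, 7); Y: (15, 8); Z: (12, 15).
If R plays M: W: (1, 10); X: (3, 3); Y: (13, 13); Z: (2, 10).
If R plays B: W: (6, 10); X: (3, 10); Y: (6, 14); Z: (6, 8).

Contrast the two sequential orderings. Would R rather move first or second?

If R leads: Player 2's best replies are T→Z, M→Y, B→Y; R's induced payoffs 12, 13, 6; outcome (M, Y), payoffs (13, 13).
If Player 2 leads: R's best replies are W→B, X→T, Y→T, Z→T; Player 2's induced payoffs 10, 7, 8, 15; outcome (T, Z), payoffs (12, 15).
R gets 13 moving first and 12 moving second, so R prefers to move first.

first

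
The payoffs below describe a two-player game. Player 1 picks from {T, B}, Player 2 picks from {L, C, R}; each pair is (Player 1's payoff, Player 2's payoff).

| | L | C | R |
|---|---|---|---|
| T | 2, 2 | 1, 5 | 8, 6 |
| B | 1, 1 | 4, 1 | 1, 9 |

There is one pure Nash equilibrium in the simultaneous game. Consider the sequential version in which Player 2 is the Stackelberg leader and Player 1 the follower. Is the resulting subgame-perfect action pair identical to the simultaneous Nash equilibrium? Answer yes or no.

yes

Backward induction with Player 2 moving first.
- L → Player 1 plays T (best of 2, 1); Player 2 gets 2.
- C → Player 1 plays B (best of 1, 4); Player 2 gets 1.
- R → Player 1 plays T (best of 8, 1); Player 2 gets 6.
Player 2's induced payoffs are 2, 1, 6, so Player 2 commits to R. Subgame-perfect outcome: (T, R) with payoffs (8, 6).
Under simultaneous play:
Player 1's best replies: L→T; C→B; R→T.
Player 2's best replies: T→R; B→R.
The unique mutual best reply is (T, R), giving (8, 6).
Sequential outcome (T, R) coincides with the Nash profile (T, R).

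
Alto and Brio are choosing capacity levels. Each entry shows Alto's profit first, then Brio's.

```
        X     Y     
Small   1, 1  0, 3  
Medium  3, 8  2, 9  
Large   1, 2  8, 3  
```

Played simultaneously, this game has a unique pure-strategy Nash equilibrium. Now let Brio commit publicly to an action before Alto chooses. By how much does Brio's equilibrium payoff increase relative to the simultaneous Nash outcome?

Work backward from Alto's decision.
- X → Alto plays Medium (best of 1, 3, 1); Brio gets 8.
- Y → Alto plays Large (best of 0, 2, 8); Brio gets 3.
Maximizing over 8, 3, Brio chooses X. Subgame-perfect outcome: (Medium, X) with payoffs (3, 8).
Now find the simultaneous Nash equilibrium.
Alto's best replies: X→Medium; Y→Large.
Brio's best replies: Small→Y; Medium→Y; Large→Y.
The unique mutual best reply is (Large, Y), giving (8, 3).
Brio's commitment gain: 8 − 3 = 5.

5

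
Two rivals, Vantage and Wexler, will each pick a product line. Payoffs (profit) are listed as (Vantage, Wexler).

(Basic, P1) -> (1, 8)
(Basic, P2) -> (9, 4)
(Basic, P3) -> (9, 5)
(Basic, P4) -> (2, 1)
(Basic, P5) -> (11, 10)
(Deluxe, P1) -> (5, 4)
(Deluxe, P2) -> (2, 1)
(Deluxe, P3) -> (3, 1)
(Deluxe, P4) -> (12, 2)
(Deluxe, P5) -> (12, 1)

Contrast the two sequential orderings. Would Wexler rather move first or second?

second

If Vantage leads: Wexler's best replies are Basic→P5, Deluxe→P1; Vantage's induced payoffs 11, 5; outcome (Basic, P5), payoffs (11, 10).
If Wexler leads: Vantage's best replies are P1→Deluxe, P2→Basic, P3→Basic, P4→Deluxe, P5→Deluxe; Wexler's induced payoffs 4, 4, 5, 2, 1; outcome (Basic, P3), payoffs (9, 5).
Wexler gets 5 moving first and 10 moving second, so Wexler prefers to move second.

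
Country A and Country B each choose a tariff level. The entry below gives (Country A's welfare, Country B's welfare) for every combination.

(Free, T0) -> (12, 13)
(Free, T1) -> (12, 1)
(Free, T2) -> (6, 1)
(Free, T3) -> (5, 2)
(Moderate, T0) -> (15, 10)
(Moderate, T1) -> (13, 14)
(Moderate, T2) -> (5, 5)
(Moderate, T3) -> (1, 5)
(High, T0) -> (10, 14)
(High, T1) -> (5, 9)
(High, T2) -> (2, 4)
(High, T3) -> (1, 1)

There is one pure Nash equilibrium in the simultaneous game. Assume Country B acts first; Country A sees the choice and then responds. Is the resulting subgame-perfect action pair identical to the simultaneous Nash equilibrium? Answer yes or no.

yes

Backward induction with Country B moving first.
- T0: BR = Moderate, leader payoff 10.
- T1: BR = Moderate, leader payoff 14.
- T2: BR = Free, leader payoff 1.
- T3: BR = Free, leader payoff 2.
Among 10, 14, 1, 2, the best is 14 at T1. Subgame-perfect outcome: (Moderate, T1) with payoffs (13, 14).
For the simultaneous game, intersect best replies.
Country A's best replies: T0→Moderate; T1→Moderate; T2→Free; T3→Free.
Country B's best replies: Free→T0; Moderate→T1; High→T0.
Only (Moderate, T1) has each player best-responding; Nash payoffs (13, 14).
Sequential outcome (Moderate, T1) coincides with the Nash profile (Moderate, T1).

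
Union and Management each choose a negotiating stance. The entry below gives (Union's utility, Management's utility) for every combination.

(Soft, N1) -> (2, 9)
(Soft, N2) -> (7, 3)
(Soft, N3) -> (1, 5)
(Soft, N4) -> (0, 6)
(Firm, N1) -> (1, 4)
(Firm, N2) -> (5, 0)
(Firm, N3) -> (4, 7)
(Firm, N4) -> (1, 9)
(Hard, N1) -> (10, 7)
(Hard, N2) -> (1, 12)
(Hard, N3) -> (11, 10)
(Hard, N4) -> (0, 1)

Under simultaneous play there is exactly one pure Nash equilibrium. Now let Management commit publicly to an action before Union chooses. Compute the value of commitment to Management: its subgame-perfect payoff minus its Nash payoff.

1

Solve by backward induction (Management leads).
- N1 → Union plays Hard (best of 2, 1, 10); Management gets 7.
- N2 → Union plays Soft (best of 7, 5, 1); Management gets 3.
- N3 → Union plays Hard (best of 1, 4, 11); Management gets 10.
- N4 → Union plays Firm (best of 0, 1, 0); Management gets 9.
Among 7, 3, 10, 9, the best is 10 at N3. Subgame-perfect outcome: (Hard, N3) with payoffs (11, 10).
Now find the simultaneous Nash equilibrium.
Union's best replies: N1→Hard; N2→Soft; N3→Hard; N4→Firm.
Management's best replies: Soft→N1; Firm→N4; Hard→N2.
Only (Firm, N4) has each player best-responding; Nash payoffs (1, 9).
Management's commitment gain: 10 − 9 = 1.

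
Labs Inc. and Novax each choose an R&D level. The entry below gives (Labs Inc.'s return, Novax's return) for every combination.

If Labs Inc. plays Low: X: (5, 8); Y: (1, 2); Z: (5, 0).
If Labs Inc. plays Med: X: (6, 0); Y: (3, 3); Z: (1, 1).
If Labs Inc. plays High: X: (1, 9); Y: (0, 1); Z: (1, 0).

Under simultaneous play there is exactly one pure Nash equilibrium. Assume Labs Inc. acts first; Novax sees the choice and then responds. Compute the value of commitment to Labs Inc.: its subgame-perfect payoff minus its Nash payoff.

Solve by backward induction (Labs Inc. leads).
- Low → Novax plays X (best of 8, 2, 0); Labs Inc. gets 5.
- Med → Novax plays Y (best of 0, 3, 1); Labs Inc. gets 3.
- High → Novax plays X (best of 9, 1, 0); Labs Inc. gets 1.
Maximizing over 5, 3, 1, Labs Inc. chooses Low. Subgame-perfect outcome: (Low, X) with payoffs (5, 8).
Now find the simultaneous Nash equilibrium.
Labs Inc.'s best replies: X→Med; Y→Med; Z→Low.
Novax's best replies: Low→X; Med→Y; High→X.
The unique mutual best reply is (Med, Y), giving (3, 3).
Labs Inc.'s commitment gain: 5 − 3 = 2.

2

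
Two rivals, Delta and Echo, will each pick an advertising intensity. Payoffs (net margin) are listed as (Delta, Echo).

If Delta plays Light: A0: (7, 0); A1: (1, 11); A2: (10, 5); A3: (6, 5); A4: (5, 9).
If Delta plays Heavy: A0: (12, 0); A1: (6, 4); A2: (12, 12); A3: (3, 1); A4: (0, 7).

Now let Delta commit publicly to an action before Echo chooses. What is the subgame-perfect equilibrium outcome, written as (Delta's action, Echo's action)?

Echo best-responds to each possible Delta move:
- Light → Echo plays A1 (best of 0, 11, 5, 5, 9); Delta gets 1.
- Heavy → Echo plays A2 (best of 0, 4, 12, 1, 7); Delta gets 12.
Among 1, 12, the best is 12 at Heavy. Subgame-perfect outcome: (Heavy, A2) with payoffs (12, 12).

(Heavy, A2)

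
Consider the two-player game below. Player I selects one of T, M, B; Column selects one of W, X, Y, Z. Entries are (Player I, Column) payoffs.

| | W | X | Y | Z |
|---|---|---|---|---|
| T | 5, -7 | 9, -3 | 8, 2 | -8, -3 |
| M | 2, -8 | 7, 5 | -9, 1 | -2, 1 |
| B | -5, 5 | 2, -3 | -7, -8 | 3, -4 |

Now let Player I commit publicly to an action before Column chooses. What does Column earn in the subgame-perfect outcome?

Backward induction with Player I moving first.
- T → Column plays Y (best of -7, -3, 2, -3); Player I gets 8.
- M → Column plays X (best of -8, 5, 1, 1); Player I gets 7.
- B → Column plays W (best of 5, -3, -8, -4); Player I gets -5.
Maximizing over 8, 7, -5, Player I chooses T. Subgame-perfect outcome: (T, Y) with payoffs (8, 2).

2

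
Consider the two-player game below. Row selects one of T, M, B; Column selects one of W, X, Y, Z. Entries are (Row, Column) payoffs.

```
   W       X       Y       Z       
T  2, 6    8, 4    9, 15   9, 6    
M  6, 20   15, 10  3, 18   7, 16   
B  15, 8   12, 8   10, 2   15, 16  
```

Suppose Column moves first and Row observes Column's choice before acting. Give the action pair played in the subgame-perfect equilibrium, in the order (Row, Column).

Row best-responds to each possible Column move:
- W: Row compares 2, 6, 15 and picks B; Column would get 8.
- X: Row compares 8, 15, 12 and picks M; Column would get 10.
- Y: Row compares 9, 3, 10 and picks B; Column would get 2.
- Z: Row compares 9, 7, 15 and picks B; Column would get 16.
Maximizing over 8, 10, 2, 16, Column chooses Z. Subgame-perfect outcome: (B, Z) with payoffs (15, 16).

(B, Z)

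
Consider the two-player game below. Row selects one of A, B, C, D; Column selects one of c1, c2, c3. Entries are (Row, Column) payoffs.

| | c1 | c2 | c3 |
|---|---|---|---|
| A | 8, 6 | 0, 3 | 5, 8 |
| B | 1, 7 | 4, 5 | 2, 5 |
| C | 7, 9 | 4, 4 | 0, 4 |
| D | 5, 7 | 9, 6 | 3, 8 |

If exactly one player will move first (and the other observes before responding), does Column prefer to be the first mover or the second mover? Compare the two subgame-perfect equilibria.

second

If Row leads: Column's best replies are A→c3, B→c1, C→c1, D→c3; Row's induced payoffs 5, 1, 7, 3; outcome (C, c1), payoffs (7, 9).
If Column leads: Row's best replies are c1→A, c2→D, c3→A; Column's induced payoffs 6, 6, 8; outcome (A, c3), payoffs (5, 8).
Column gets 8 moving first and 9 moving second, so Column prefers to move second.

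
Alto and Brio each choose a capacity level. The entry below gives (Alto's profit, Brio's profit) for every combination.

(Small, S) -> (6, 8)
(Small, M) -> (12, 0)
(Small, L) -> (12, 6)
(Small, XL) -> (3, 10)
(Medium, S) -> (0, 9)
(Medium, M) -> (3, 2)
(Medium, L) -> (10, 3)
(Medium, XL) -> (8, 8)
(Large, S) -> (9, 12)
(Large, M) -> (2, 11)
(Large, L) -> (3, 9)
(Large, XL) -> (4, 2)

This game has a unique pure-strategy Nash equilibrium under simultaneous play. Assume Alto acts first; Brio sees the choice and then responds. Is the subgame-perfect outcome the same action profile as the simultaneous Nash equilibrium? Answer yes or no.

Brio best-responds to each possible Alto move:
- Small → Brio plays XL (best of 8, 0, 6, 10); Alto gets 3.
- Medium → Brio plays S (best of 9, 2, 3, 8); Alto gets 0.
- Large → Brio plays S (best of 12, 11, 9, 2); Alto gets 9.
Alto's induced payoffs are 3, 0, 9, so Alto commits to Large. Subgame-perfect outcome: (Large, S) with payoffs (9, 12).
Under simultaneous play:
Alto's best replies: S→Large; M→Small; L→Small; XL→Medium.
Brio's best replies: Small→XL; Medium→S; Large→S.
The unique mutual best reply is (Large, S), giving (9, 12).
Sequential outcome (Large, S) coincides with the Nash profile (Large, S).

yes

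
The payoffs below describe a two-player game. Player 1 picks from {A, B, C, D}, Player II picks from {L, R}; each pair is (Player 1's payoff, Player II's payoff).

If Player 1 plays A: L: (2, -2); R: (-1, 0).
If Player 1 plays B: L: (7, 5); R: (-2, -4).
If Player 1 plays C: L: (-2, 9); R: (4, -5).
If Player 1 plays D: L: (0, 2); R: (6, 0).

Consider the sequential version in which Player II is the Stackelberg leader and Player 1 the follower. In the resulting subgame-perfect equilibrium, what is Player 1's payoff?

7

Solve by backward induction (Player II leads).
- L: Player 1 compares 2, 7, -2, 0 and picks B; Player II would get 5.
- R: Player 1 compares -1, -2, 4, 6 and picks D; Player II would get 0.
Player II's induced payoffs are 5, 0, so Player II commits to L. Subgame-perfect outcome: (B, L) with payoffs (7, 5).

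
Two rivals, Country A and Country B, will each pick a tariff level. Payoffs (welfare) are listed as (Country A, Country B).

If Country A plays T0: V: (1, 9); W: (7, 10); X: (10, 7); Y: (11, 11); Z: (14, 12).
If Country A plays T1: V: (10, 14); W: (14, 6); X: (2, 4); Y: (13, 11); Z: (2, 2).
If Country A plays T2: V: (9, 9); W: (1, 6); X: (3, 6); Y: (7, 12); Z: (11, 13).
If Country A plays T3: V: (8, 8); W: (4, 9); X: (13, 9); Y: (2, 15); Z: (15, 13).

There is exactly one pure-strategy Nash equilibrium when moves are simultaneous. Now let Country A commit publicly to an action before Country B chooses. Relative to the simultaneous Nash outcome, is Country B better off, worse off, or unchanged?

worse off

Work backward from Country B's decision.
- T0: BR = Z, leader payoff 14.
- T1: BR = V, leader payoff 10.
- T2: BR = Z, leader payoff 11.
- T3: BR = Y, leader payoff 2.
Country A's induced payoffs are 14, 10, 11, 2, so Country A commits to T0. Subgame-perfect outcome: (T0, Z) with payoffs (14, 12).
Now find the simultaneous Nash equilibrium.
Country A's best replies: V→T1; W→T1; X→T3; Y→T1; Z→T3.
Country B's best replies: T0→Z; T1→V; T2→Z; T3→Y.
Only (T1, V) has each player best-responding; Nash payoffs (10, 14).
Country B earns 12 sequentially versus 14 at the Nash outcome: worse off.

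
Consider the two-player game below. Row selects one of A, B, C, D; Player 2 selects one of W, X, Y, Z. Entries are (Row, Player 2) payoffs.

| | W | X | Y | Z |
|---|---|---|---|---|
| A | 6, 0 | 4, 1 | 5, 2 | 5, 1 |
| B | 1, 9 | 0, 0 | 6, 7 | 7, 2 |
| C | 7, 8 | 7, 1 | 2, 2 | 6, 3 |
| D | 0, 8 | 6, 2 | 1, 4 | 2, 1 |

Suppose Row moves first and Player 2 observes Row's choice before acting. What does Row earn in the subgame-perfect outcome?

Backward induction with Row moving first.
- A → Player 2 plays Y (best of 0, 1, 2, 1); Row gets 5.
- B → Player 2 plays W (best of 9, 0, 7, 2); Row gets 1.
- C → Player 2 plays W (best of 8, 1, 2, 3); Row gets 7.
- D → Player 2 plays W (best of 8, 2, 4, 1); Row gets 0.
Among 5, 1, 7, 0, the best is 7 at C. Subgame-perfect outcome: (C, W) with payoffs (7, 8).

7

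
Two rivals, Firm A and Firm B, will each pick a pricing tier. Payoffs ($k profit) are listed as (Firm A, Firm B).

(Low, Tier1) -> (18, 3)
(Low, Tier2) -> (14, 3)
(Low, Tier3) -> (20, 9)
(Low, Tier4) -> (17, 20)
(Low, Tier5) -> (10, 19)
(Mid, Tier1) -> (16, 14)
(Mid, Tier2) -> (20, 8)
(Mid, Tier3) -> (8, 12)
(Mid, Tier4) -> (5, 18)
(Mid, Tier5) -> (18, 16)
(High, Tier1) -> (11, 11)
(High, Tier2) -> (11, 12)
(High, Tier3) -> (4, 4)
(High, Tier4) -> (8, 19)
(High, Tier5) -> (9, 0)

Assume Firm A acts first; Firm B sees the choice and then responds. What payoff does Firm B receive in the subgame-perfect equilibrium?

Solve by backward induction (Firm A leads).
- Low: Firm B compares 3, 3, 9, 20, 19 and picks Tier4; Firm A would get 17.
- Mid: Firm B compares 14, 8, 12, 18, 16 and picks Tier4; Firm A would get 5.
- High: Firm B compares 11, 12, 4, 19, 0 and picks Tier4; Firm A would get 8.
Among 17, 5, 8, the best is 17 at Low. Subgame-perfect outcome: (Low, Tier4) with payoffs (17, 20).

20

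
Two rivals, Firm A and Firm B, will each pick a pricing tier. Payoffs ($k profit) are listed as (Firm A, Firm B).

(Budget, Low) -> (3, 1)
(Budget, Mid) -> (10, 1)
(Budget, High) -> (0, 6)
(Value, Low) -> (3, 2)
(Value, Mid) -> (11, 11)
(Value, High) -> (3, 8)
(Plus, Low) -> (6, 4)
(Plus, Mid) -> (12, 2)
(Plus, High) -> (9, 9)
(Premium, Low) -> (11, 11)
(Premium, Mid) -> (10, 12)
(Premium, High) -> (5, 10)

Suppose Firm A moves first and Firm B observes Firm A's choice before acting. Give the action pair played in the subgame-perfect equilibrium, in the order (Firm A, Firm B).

Backward induction with Firm A moving first.
- Budget → Firm B plays High (best of 1, 1, 6); Firm A gets 0.
- Value → Firm B plays Mid (best of 2, 11, 8); Firm A gets 11.
- Plus → Firm B plays High (best of 4, 2, 9); Firm A gets 9.
- Premium → Firm B plays Mid (best of 11, 12, 10); Firm A gets 10.
Among 0, 11, 9, 10, the best is 11 at Value. Subgame-perfect outcome: (Value, Mid) with payoffs (11, 11).

(Value, Mid)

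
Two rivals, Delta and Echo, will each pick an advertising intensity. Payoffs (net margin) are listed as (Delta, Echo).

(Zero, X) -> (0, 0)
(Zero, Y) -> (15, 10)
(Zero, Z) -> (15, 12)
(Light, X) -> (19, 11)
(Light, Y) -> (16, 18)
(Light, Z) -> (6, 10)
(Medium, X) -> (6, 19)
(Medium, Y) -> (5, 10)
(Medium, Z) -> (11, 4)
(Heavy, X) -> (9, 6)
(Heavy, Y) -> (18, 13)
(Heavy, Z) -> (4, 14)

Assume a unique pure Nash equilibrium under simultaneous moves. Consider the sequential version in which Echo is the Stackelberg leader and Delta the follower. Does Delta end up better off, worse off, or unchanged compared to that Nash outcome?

Delta best-responds to each possible Echo move:
- X: BR = Light, leader payoff 11.
- Y: BR = Heavy, leader payoff 13.
- Z: BR = Zero, leader payoff 12.
Maximizing over 11, 13, 12, Echo chooses Y. Subgame-perfect outcome: (Heavy, Y) with payoffs (18, 13).
Under simultaneous play:
Delta's best replies: X→Light; Y→Heavy; Z→Zero.
Echo's best replies: Zero→Z; Light→Y; Medium→X; Heavy→Z.
Only (Zero, Z) has each player best-responding; Nash payoffs (15, 12).
Delta earns 18 sequentially versus 15 at the Nash outcome: better off.

better off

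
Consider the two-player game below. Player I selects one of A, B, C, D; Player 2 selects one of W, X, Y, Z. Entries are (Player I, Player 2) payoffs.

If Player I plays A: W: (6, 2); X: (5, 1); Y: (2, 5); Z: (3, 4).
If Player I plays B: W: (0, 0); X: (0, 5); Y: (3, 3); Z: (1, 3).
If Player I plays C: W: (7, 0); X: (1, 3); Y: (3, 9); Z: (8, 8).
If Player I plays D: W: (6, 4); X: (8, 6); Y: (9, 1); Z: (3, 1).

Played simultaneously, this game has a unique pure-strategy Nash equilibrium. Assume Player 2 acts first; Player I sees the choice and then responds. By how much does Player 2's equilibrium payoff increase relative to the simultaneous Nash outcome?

Backward induction with Player 2 moving first.
- W: BR = C, leader payoff 0.
- X: BR = D, leader payoff 6.
- Y: BR = D, leader payoff 1.
- Z: BR = C, leader payoff 8.
Among 0, 6, 1, 8, the best is 8 at Z. Subgame-perfect outcome: (C, Z) with payoffs (8, 8).
Under simultaneous play:
Player I's best replies: W→C; X→D; Y→D; Z→C.
Player 2's best replies: A→Y; B→X; C→Y; D→X.
Only (D, X) has each player best-responding; Nash payoffs (8, 6).
Player 2's commitment gain: 8 − 6 = 2.

2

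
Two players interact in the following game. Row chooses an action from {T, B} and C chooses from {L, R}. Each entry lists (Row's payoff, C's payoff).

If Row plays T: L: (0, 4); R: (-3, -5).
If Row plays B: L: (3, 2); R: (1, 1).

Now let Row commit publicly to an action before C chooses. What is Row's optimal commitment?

B

Backward induction with Row moving first.
- T: BR = L, leader payoff 0.
- B: BR = L, leader payoff 3.
Maximizing over 0, 3, Row chooses B. Subgame-perfect outcome: (B, L) with payoffs (3, 2).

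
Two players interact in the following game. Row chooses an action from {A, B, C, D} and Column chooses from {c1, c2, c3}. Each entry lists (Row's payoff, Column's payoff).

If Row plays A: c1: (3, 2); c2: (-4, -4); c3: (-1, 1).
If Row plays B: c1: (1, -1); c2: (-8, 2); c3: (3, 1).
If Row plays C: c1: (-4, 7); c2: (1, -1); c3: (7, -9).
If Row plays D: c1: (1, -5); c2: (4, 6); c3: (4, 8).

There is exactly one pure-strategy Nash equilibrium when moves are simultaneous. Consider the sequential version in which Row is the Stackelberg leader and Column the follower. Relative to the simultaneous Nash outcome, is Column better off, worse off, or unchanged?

Column best-responds to each possible Row move:
- A → Column plays c1 (best of 2, -4, 1); Row gets 3.
- B → Column plays c2 (best of -1, 2, 1); Row gets -8.
- C → Column plays c1 (best of 7, -1, -9); Row gets -4.
- D → Column plays c3 (best of -5, 6, 8); Row gets 4.
Among 3, -8, -4, 4, the best is 4 at D. Subgame-perfect outcome: (D, c3) with payoffs (4, 8).
Under simultaneous play:
Row's best replies: c1→A; c2→D; c3→C.
Column's best replies: A→c1; B→c2; C→c1; D→c3.
The unique mutual best reply is (A, c1), giving (3, 2).
Column earns 8 sequentially versus 2 at the Nash outcome: better off.

better off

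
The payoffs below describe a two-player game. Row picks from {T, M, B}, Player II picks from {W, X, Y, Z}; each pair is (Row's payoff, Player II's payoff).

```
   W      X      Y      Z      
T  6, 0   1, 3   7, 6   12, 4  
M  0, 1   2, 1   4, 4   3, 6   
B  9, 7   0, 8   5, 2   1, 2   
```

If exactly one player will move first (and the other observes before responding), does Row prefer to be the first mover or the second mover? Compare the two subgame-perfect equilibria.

second

If Row leads: Player II's best replies are T→Y, M→Z, B→X; Row's induced payoffs 7, 3, 0; outcome (T, Y), payoffs (7, 6).
If Player II leads: Row's best replies are W→B, X→M, Y→T, Z→T; Player II's induced payoffs 7, 1, 6, 4; outcome (B, W), payoffs (9, 7).
Row gets 7 moving first and 9 moving second, so Row prefers to move second.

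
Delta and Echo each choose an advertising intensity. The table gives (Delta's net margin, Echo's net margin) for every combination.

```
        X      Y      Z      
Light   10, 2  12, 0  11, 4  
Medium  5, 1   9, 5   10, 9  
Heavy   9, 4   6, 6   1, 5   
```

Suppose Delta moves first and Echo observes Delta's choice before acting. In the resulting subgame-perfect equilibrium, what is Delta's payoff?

11

Echo best-responds to each possible Delta move:
- Light: BR = Z, leader payoff 11.
- Medium: BR = Z, leader payoff 10.
- Heavy: BR = Y, leader payoff 6.
Among 11, 10, 6, the best is 11 at Light. Subgame-perfect outcome: (Light, Z) with payoffs (11, 4).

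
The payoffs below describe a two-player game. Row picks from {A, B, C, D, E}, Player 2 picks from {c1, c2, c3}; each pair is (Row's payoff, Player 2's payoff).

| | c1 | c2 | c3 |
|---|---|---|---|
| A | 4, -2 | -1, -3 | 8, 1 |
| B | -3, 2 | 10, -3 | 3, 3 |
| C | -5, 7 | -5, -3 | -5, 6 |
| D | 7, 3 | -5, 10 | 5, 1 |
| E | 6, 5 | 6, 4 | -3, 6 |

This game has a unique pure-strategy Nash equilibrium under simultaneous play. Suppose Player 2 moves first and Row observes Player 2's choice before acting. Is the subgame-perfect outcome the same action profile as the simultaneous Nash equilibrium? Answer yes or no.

Row best-responds to each possible Player 2 move:
- c1 → Row plays D (best of 4, -3, -5, 7, 6); Player 2 gets 3.
- c2 → Row plays B (best of -1, 10, -5, -5, 6); Player 2 gets -3.
- c3 → Row plays A (best of 8, 3, -5, 5, -3); Player 2 gets 1.
Player 2's induced payoffs are 3, -3, 1, so Player 2 commits to c1. Subgame-perfect outcome: (D, c1) with payoffs (7, 3).
For the simultaneous game, intersect best replies.
Row's best replies: c1→D; c2→B; c3→A.
Player 2's best replies: A→c3; B→c3; C→c1; D→c2; E→c3.
The unique mutual best reply is (A, c3), giving (8, 1).
Sequential outcome (D, c1) differs from the Nash profile (A, c3).

no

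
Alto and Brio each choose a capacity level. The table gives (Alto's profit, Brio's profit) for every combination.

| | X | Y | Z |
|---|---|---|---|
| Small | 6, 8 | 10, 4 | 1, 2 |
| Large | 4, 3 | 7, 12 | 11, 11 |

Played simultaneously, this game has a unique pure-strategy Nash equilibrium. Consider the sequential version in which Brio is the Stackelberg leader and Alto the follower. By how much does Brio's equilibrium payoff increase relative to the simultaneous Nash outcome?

Solve by backward induction (Brio leads).
- X: Alto compares 6, 4 and picks Small; Brio would get 8.
- Y: Alto compares 10, 7 and picks Small; Brio would get 4.
- Z: Alto compares 1, 11 and picks Large; Brio would get 11.
Brio's induced payoffs are 8, 4, 11, so Brio commits to Z. Subgame-perfect outcome: (Large, Z) with payoffs (11, 11).
For the simultaneous game, intersect best replies.
Alto's best replies: X→Small; Y→Small; Z→Large.
Brio's best replies: Small→X; Large→Y.
Only (Small, X) has each player best-responding; Nash payoffs (6, 8).
Brio's commitment gain: 11 − 8 = 3.

3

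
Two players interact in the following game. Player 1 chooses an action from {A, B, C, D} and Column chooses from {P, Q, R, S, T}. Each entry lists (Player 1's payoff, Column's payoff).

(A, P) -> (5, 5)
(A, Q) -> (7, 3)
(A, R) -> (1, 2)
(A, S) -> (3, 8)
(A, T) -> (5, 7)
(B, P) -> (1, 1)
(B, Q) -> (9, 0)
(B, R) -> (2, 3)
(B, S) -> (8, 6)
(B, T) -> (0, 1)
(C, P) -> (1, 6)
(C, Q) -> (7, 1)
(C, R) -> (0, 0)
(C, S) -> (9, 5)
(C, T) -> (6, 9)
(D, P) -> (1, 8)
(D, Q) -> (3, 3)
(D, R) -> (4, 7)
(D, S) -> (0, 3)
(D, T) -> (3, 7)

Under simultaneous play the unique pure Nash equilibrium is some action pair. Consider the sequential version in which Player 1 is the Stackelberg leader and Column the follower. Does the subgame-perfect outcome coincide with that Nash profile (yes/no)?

no

Solve by backward induction (Player 1 leads).
- A: Column compares 5, 3, 2, 8, 7 and picks S; Player 1 would get 3.
- B: Column compares 1, 0, 3, 6, 1 and picks S; Player 1 would get 8.
- C: Column compares 6, 1, 0, 5, 9 and picks T; Player 1 would get 6.
- D: Column compares 8, 3, 7, 3, 7 and picks P; Player 1 would get 1.
Among 3, 8, 6, 1, the best is 8 at B. Subgame-perfect outcome: (B, S) with payoffs (8, 6).
For the simultaneous game, intersect best replies.
Player 1's best replies: P→A; Q→B; R→D; S→C; T→C.
Column's best replies: A→S; B→S; C→T; D→P.
Only (C, T) has each player best-responding; Nash payoffs (6, 9).
Sequential outcome (B, S) differs from the Nash profile (C, T).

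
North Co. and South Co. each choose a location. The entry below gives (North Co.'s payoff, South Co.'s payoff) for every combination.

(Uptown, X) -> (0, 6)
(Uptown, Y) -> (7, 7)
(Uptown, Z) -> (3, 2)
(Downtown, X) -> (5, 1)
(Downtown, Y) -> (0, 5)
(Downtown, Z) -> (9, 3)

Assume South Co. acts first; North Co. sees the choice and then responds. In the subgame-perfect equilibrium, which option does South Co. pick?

Work backward from North Co.'s decision.
- X: North Co. compares 0, 5 and picks Downtown; South Co. would get 1.
- Y: North Co. compares 7, 0 and picks Uptown; South Co. would get 7.
- Z: North Co. compares 3, 9 and picks Downtown; South Co. would get 3.
Maximizing over 1, 7, 3, South Co. chooses Y. Subgame-perfect outcome: (Uptown, Y) with payoffs (7, 7).

Y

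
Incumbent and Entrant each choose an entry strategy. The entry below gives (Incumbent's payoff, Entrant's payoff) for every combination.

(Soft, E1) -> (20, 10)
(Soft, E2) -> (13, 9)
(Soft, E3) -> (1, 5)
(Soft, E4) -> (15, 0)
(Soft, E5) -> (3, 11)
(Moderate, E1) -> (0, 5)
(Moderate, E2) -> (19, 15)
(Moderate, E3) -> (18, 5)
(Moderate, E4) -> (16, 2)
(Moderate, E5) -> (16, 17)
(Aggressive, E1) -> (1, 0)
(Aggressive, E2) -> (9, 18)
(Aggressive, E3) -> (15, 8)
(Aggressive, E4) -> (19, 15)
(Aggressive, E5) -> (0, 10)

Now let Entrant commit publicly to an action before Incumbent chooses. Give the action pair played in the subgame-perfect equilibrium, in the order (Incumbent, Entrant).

(Moderate, E5)

Backward induction with Entrant moving first.
- E1: BR = Soft, leader payoff 10.
- E2: BR = Moderate, leader payoff 15.
- E3: BR = Moderate, leader payoff 5.
- E4: BR = Aggressive, leader payoff 15.
- E5: BR = Moderate, leader payoff 17.
Entrant's induced payoffs are 10, 15, 5, 15, 17, so Entrant commits to E5. Subgame-perfect outcome: (Moderate, E5) with payoffs (16, 17).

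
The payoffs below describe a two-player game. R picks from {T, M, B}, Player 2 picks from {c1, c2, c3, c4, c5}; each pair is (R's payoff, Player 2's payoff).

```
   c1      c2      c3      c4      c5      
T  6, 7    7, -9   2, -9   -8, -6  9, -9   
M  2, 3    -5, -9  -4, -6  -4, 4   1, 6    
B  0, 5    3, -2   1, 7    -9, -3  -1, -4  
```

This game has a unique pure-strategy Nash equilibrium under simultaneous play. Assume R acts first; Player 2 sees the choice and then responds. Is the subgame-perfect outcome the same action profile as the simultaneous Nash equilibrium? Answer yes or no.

yes

Solve by backward induction (R leads).
- T: BR = c1, leader payoff 6.
- M: BR = c5, leader payoff 1.
- B: BR = c3, leader payoff 1.
R's induced payoffs are 6, 1, 1, so R commits to T. Subgame-perfect outcome: (T, c1) with payoffs (6, 7).
Now find the simultaneous Nash equilibrium.
R's best replies: c1→T; c2→T; c3→T; c4→M; c5→T.
Player 2's best replies: T→c1; M→c5; B→c3.
Only (T, c1) has each player best-responding; Nash payoffs (6, 7).
Sequential outcome (T, c1) coincides with the Nash profile (T, c1).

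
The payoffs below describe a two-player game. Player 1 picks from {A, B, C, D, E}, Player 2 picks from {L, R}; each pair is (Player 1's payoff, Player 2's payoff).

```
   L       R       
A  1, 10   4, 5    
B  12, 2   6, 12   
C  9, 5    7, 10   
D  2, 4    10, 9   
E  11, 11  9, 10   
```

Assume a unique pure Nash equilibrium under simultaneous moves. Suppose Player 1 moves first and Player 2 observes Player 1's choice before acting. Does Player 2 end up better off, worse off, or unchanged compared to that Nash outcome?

better off

Solve by backward induction (Player 1 leads).
- A: Player 2 compares 10, 5 and picks L; Player 1 would get 1.
- B: Player 2 compares 2, 12 and picks R; Player 1 would get 6.
- C: Player 2 compares 5, 10 and picks R; Player 1 would get 7.
- D: Player 2 compares 4, 9 and picks R; Player 1 would get 10.
- E: Player 2 compares 11, 10 and picks L; Player 1 would get 11.
Player 1's induced payoffs are 1, 6, 7, 10, 11, so Player 1 commits to E. Subgame-perfect outcome: (E, L) with payoffs (11, 11).
Under simultaneous play:
Player 1's best replies: L→B; R→D.
Player 2's best replies: A→L; B→R; C→R; D→R; E→L.
Only (D, R) has each player best-responding; Nash payoffs (10, 9).
Player 2 earns 11 sequentially versus 9 at the Nash outcome: better off.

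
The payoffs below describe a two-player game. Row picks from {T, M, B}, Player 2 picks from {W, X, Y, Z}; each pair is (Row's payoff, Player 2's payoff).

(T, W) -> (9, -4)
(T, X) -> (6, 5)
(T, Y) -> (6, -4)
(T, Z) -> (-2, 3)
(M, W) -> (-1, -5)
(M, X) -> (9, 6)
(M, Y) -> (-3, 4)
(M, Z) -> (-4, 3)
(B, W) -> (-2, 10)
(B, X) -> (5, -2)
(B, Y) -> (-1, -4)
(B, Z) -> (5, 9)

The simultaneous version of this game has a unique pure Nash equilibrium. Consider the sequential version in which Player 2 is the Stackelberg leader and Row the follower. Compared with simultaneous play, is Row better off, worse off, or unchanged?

worse off

Backward induction with Player 2 moving first.
- W: BR = T, leader payoff -4.
- X: BR = M, leader payoff 6.
- Y: BR = T, leader payoff -4.
- Z: BR = B, leader payoff 9.
Maximizing over -4, 6, -4, 9, Player 2 chooses Z. Subgame-perfect outcome: (B, Z) with payoffs (5, 9).
Under simultaneous play:
Row's best replies: W→T; X→M; Y→T; Z→B.
Player 2's best replies: T→X; M→X; B→W.
Only (M, X) has each player best-responding; Nash payoffs (9, 6).
Row earns 5 sequentially versus 9 at the Nash outcome: worse off.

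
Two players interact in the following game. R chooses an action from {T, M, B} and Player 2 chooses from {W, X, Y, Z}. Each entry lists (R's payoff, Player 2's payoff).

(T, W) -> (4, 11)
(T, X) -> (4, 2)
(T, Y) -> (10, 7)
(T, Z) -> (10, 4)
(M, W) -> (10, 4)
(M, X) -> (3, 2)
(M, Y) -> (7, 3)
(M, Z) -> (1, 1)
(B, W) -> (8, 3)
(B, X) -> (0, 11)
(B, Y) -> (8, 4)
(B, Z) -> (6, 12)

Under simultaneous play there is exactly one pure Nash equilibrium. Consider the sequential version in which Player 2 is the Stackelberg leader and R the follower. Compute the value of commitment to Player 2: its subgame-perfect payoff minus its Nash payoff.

3

Work backward from R's decision.
- W: R compares 4, 10, 8 and picks M; Player 2 would get 4.
- X: R compares 4, 3, 0 and picks T; Player 2 would get 2.
- Y: R compares 10, 7, 8 and picks T; Player 2 would get 7.
- Z: R compares 10, 1, 6 and picks T; Player 2 would get 4.
Maximizing over 4, 2, 7, 4, Player 2 chooses Y. Subgame-perfect outcome: (T, Y) with payoffs (10, 7).
For the simultaneous game, intersect best replies.
R's best replies: W→M; X→T; Y→T; Z→T.
Player 2's best replies: T→W; M→W; B→Z.
The unique mutual best reply is (M, W), giving (10, 4).
Player 2's commitment gain: 7 − 4 = 3.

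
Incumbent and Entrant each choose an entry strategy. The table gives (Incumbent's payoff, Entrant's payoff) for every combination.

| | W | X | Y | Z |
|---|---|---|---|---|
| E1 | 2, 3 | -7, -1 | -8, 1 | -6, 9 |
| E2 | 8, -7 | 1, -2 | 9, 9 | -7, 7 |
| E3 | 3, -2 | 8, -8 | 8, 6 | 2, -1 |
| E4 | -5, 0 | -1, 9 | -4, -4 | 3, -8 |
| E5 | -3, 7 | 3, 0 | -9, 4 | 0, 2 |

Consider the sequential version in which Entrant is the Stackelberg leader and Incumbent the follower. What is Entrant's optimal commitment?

Y

Incumbent best-responds to each possible Entrant move:
- W → Incumbent plays E2 (best of 2, 8, 3, -5, -3); Entrant gets -7.
- X → Incumbent plays E3 (best of -7, 1, 8, -1, 3); Entrant gets -8.
- Y → Incumbent plays E2 (best of -8, 9, 8, -4, -9); Entrant gets 9.
- Z → Incumbent plays E4 (best of -6, -7, 2, 3, 0); Entrant gets -8.
Among -7, -8, 9, -8, the best is 9 at Y. Subgame-perfect outcome: (E2, Y) with payoffs (9, 9).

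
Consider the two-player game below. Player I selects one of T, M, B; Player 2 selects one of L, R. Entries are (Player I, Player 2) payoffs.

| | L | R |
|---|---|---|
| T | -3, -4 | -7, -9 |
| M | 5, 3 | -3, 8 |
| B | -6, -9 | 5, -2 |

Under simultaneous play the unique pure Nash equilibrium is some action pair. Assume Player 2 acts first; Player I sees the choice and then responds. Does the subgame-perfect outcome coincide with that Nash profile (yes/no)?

Player I best-responds to each possible Player 2 move:
- L: Player I compares -3, 5, -6 and picks M; Player 2 would get 3.
- R: Player I compares -7, -3, 5 and picks B; Player 2 would get -2.
Player 2's induced payoffs are 3, -2, so Player 2 commits to L. Subgame-perfect outcome: (M, L) with payoffs (5, 3).
For the simultaneous game, intersect best replies.
Player I's best replies: L→M; R→B.
Player 2's best replies: T→L; M→R; B→R.
The unique mutual best reply is (B, R), giving (5, -2).
Sequential outcome (M, L) differs from the Nash profile (B, R).

no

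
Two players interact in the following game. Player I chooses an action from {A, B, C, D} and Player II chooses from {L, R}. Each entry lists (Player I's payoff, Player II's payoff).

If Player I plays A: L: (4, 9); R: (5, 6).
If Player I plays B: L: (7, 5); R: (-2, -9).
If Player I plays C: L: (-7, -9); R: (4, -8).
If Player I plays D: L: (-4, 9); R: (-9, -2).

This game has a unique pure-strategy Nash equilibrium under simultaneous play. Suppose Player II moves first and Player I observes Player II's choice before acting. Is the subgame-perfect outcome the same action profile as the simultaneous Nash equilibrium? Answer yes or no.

Work backward from Player I's decision.
- L → Player I plays B (best of 4, 7, -7, -4); Player II gets 5.
- R → Player I plays A (best of 5, -2, 4, -9); Player II gets 6.
Player II's induced payoffs are 5, 6, so Player II commits to R. Subgame-perfect outcome: (A, R) with payoffs (5, 6).
Now find the simultaneous Nash equilibrium.
Player I's best replies: L→B; R→A.
Player II's best replies: A→L; B→L; C→R; D→L.
The unique mutual best reply is (B, L), giving (7, 5).
Sequential outcome (A, R) differs from the Nash profile (B, L).

no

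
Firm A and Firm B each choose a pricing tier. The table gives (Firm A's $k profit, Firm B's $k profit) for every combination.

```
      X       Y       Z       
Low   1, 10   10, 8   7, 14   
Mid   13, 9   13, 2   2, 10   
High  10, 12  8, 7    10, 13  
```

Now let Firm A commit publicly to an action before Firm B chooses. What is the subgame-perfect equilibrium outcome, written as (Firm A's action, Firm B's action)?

(High, Z)

Backward induction with Firm A moving first.
- Low: BR = Z, leader payoff 7.
- Mid: BR = Z, leader payoff 2.
- High: BR = Z, leader payoff 10.
Among 7, 2, 10, the best is 10 at High. Subgame-perfect outcome: (High, Z) with payoffs (10, 13).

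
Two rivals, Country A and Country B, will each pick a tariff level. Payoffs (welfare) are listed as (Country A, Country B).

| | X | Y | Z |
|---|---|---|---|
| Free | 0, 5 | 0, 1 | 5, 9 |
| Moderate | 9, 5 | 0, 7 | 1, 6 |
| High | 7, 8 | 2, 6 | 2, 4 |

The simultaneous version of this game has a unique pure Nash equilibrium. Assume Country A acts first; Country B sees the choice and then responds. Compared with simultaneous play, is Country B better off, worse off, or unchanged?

worse off

Solve by backward induction (Country A leads).
- Free: BR = Z, leader payoff 5.
- Moderate: BR = Y, leader payoff 0.
- High: BR = X, leader payoff 7.
Among 5, 0, 7, the best is 7 at High. Subgame-perfect outcome: (High, X) with payoffs (7, 8).
Under simultaneous play:
Country A's best replies: X→Moderate; Y→High; Z→Free.
Country B's best replies: Free→Z; Moderate→Y; High→X.
Only (Free, Z) has each player best-responding; Nash payoffs (5, 9).
Country B earns 8 sequentially versus 9 at the Nash outcome: worse off.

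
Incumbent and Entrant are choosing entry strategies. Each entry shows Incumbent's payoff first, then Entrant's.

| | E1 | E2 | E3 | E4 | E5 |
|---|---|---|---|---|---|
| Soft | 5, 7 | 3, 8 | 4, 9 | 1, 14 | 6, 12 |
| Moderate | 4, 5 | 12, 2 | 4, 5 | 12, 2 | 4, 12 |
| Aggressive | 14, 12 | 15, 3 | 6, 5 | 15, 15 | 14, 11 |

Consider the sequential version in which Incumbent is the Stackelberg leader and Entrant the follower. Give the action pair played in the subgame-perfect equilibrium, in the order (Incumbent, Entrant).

Entrant best-responds to each possible Incumbent move:
- Soft → Entrant plays E4 (best of 7, 8, 9, 14, 12); Incumbent gets 1.
- Moderate → Entrant plays E5 (best of 5, 2, 5, 2, 12); Incumbent gets 4.
- Aggressive → Entrant plays E4 (best of 12, 3, 5, 15, 11); Incumbent gets 15.
Incumbent's induced payoffs are 1, 4, 15, so Incumbent commits to Aggressive. Subgame-perfect outcome: (Aggressive, E4) with payoffs (15, 15).

(Aggressive, E4)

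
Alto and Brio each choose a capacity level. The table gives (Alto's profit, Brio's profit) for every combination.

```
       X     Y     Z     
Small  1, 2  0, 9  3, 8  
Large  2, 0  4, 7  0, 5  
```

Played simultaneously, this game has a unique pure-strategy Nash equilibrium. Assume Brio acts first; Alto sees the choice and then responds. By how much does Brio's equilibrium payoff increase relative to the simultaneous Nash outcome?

1

Work backward from Alto's decision.
- X: BR = Large, leader payoff 0.
- Y: BR = Large, leader payoff 7.
- Z: BR = Small, leader payoff 8.
Maximizing over 0, 7, 8, Brio chooses Z. Subgame-perfect outcome: (Small, Z) with payoffs (3, 8).
Now find the simultaneous Nash equilibrium.
Alto's best replies: X→Large; Y→Large; Z→Small.
Brio's best replies: Small→Y; Large→Y.
Only (Large, Y) has each player best-responding; Nash payoffs (4, 7).
Brio's commitment gain: 8 − 7 = 1.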